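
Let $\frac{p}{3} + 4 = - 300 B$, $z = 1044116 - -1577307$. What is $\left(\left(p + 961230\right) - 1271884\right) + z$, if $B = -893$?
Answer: $3114457$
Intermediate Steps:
$z = 2621423$ ($z = 1044116 + 1577307 = 2621423$)
$p = 803688$ ($p = -12 + 3 \left(\left(-300\right) \left(-893\right)\right) = -12 + 3 \cdot 267900 = -12 + 803700 = 803688$)
$\left(\left(p + 961230\right) - 1271884\right) + z = \left(\left(803688 + 961230\right) - 1271884\right) + 2621423 = \left(1764918 - 1271884\right) + 2621423 = 493034 + 2621423 = 3114457$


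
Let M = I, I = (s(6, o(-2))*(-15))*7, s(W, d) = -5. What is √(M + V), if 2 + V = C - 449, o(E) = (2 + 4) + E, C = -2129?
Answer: I*√2055 ≈ 45.332*I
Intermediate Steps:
o(E) = 6 + E
V = -2580 (V = -2 + (-2129 - 449) = -2 - 2578 = -2580)
I = 525 (I = -5*(-15)*7 = 75*7 = 525)
M = 525
√(M + V) = √(525 - 2580) = √(-2055) = I*√2055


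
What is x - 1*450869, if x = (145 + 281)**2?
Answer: -269393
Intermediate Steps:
x = 181476 (x = 426**2 = 181476)
x - 1*450869 = 181476 - 1*450869 = 181476 - 450869 = -269393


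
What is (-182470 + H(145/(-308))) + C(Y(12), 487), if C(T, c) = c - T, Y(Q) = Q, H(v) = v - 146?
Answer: -56099573/308 ≈ -1.8214e+5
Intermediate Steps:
H(v) = -146 + v
(-182470 + H(145/(-308))) + C(Y(12), 487) = (-182470 + (-146 + 145/(-308))) + (487 - 1*12) = (-182470 + (-146 + 145*(-1/308))) + (487 - 12) = (-182470 + (-146 - 145/308)) + 475 = (-182470 - 45113/308) + 475 = -56245873/308 + 475 = -56099573/308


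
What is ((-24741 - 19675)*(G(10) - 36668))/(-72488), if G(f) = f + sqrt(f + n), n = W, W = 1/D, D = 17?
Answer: -203525216/9061 + 16656*sqrt(323)/154037 ≈ -22460.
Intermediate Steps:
W = 1/17 ≈ 0.058824
n = 1/17 ≈ 0.058824
G(f) = f + sqrt(1/17 + f) (G(f) = f + sqrt(f + 1/17) = f + sqrt(1/17 + f))
((-24741 - 19675)*(G(10) - 36668))/(-72488) = ((-24741 - 19675)*((10 + sqrt(17 + 289*10)/17) - 36668))/(-72488) = -44416*((10 + sqrt(17 + 2890)/17) - 36668)*(-1/72488) = -44416*((10 + sqrt(2907)/17) - 36668)*(-1/72488) = -44416*((10 + (3*sqrt(323))/17) - 36668)*(-1/72488) = -44416*((10 + 3*sqrt(323)/17) - 36668)*(-1/72488) = -44416*(-36658 + 3*sqrt(323)/17)*(-1/72488) = (1628201728 - 133248*sqrt(323)/17)*(-1/72488) = -203525216/9061 + 16656*sqrt(323)/154037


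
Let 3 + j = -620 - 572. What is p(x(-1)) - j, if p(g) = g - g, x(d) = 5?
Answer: 1195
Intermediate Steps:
p(g) = 0
j = -1195 (j = -3 + (-620 - 572) = -3 - 1192 = -1195)
p(x(-1)) - j = 0 - 1*(-1195) = 0 + 1195 = 1195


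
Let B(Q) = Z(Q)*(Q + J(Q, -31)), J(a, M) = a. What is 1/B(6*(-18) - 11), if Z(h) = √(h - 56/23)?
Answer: I*√1311/94962 ≈ 0.00038129*I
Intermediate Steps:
Z(h) = √(-56/23 + h) (Z(h) = √(h - 56*1/23) = √(h - 56/23) = √(-56/23 + h))
B(Q) = 2*Q*√(-1288 + 529*Q)/23 (B(Q) = (√(-1288 + 529*Q)/23)*(Q + Q) = (√(-1288 + 529*Q)/23)*(2*Q) = 2*Q*√(-1288 + 529*Q)/23)
1/B(6*(-18) - 11) = 1/(2*(6*(-18) - 11)*√(-1288 + 529*(6*(-18) - 11))/23) = 1/(2*(-108 - 11)*√(-1288 + 529*(-108 - 11))/23) = 1/((2/23)*(-119)*√(-1288 + 529*(-119))) = 1/((2/23)*(-119)*√(-1288 - 62951)) = 1/((2/23)*(-119)*√(-64239)) = 1/((2/23)*(-119)*(7*I*√1311)) = 1/(-1666*I*√1311/23) = I*√1311/94962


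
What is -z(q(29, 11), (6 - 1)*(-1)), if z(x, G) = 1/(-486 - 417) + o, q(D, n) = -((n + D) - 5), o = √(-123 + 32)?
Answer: 1/903 - I*√91 ≈ 0.0011074 - 9.5394*I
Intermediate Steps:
o = I*√91 (o = √(-91) = I*√91 ≈ 9.5394*I)
q(D, n) = 5 - D - n (q(D, n) = -((D + n) - 5) = -(-5 + D + n) = 5 - D - n)
z(x, G) = -1/903 + I*√91 (z(x, G) = 1/(-486 - 417) + I*√91 = 1/(-903) + I*√91 = -1/903 + I*√91)
-z(q(29, 11), (6 - 1)*(-1)) = -(-1/903 + I*√91) = 1/903 - I*√91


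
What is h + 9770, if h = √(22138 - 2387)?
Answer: 9770 + √19751 ≈ 9910.5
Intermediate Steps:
h = √19751 ≈ 140.54
h + 9770 = √19751 + 9770 = 9770 + √19751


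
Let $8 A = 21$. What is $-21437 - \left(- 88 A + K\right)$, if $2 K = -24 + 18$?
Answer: $-21203$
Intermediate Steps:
$K = -3$ ($K = \frac{-24 + 18}{2} = \frac{1}{2} \left(-6\right) = -3$)
$A = \frac{21}{8}$ ($A = \frac{1}{8} \cdot 21 = \frac{21}{8} \approx 2.625$)
$-21437 - \left(- 88 A + K\right) = -21437 - \left(\left(-88\right) \frac{21}{8} - 3\right) = -21437 - \left(-231 - 3\right) = -21437 - -234 = -21437 + 234 = -21203$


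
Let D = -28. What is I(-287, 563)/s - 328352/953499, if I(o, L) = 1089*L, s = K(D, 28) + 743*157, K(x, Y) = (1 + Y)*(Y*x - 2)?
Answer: 553778777729/89492555643 ≈ 6.1880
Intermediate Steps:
K(x, Y) = (1 + Y)*(-2 + Y*x)
s = 93857 (s = (-2 - 2*28 + 28*(-28) - 28*28²) + 743*157 = (-2 - 56 - 784 - 28*784) + 116651 = (-2 - 56 - 784 - 21952) + 116651 = -22794 + 116651 = 93857)
I(-287, 563)/s - 328352/953499 = (1089*563)/93857 - 328352/953499 = 613107*(1/93857) - 328352*1/953499 = 613107/93857 - 328352/953499 = 553778777729/89492555643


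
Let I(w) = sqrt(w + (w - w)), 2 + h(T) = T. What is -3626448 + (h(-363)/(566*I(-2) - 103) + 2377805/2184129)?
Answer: -573207908910021008/158063231601 + 206590*I*sqrt(2)/651321 ≈ -3.6264e+6 + 0.44857*I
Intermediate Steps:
h(T) = -2 + T
I(w) = sqrt(w) (I(w) = sqrt(w + 0) = sqrt(w))
-3626448 + (h(-363)/(566*I(-2) - 103) + 2377805/2184129) = -3626448 + ((-2 - 363)/(566*sqrt(-2) - 103) + 2377805/2184129) = -3626448 + (-365/(566*(I*sqrt(2)) - 103) + 2377805*(1/2184129)) = -3626448 + (-365/(566*I*sqrt(2) - 103) + 2377805/2184129) = -3626448 + (-365/(-103 + 566*I*sqrt(2)) + 2377805/2184129) = -3626448 + (2377805/2184129 - 365/(-103 + 566*I*sqrt(2))) = -7920627865987/2184129 - 365/(-103 + 566*I*sqrt(2))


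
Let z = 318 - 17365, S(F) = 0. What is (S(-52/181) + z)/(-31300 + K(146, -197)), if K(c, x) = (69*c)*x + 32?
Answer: 17047/2015846 ≈ 0.0084565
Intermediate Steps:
z = -17047
K(c, x) = 32 + 69*c*x (K(c, x) = 69*c*x + 32 = 32 + 69*c*x)
(S(-52/181) + z)/(-31300 + K(146, -197)) = (0 - 17047)/(-31300 + (32 + 69*146*(-197))) = -17047/(-31300 + (32 - 1984578)) = -17047/(-31300 - 1984546) = -17047/(-2015846) = -17047*(-1/2015846) = 17047/2015846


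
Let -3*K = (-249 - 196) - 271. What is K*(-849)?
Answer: -202628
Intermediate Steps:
K = 716/3 (K = -((-249 - 196) - 271)/3 = -(-445 - 271)/3 = -⅓*(-716) = 716/3 ≈ 238.67)
K*(-849) = (716/3)*(-849) = -202628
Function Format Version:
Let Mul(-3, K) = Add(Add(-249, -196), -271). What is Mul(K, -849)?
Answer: -202628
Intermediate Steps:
K = Rational(716, 3) (K = Mul(Rational(-1, 3), Add(Add(-249, -196), -271)) = Mul(Rational(-1, 3), Add(-445, -271)) = Mul(Rational(-1, 3), -716) = Rational(716, 3) ≈ 238.67)
Mul(K, -849) = Mul(Rational(716, 3), -849) = -202628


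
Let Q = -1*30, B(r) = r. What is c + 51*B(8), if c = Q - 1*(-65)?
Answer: 443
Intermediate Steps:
Q = -30
c = 35 (c = -30 - 1*(-65) = -30 + 65 = 35)
c + 51*B(8) = 35 + 51*8 = 35 + 408 = 443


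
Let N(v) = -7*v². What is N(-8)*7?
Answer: -3136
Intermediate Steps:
N(-8)*7 = -7*(-8)²*7 = -7*64*7 = -448*7 = -3136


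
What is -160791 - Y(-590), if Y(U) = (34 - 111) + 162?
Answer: -160876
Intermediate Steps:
Y(U) = 85 (Y(U) = -77 + 162 = 85)
-160791 - Y(-590) = -160791 - 1*85 = -160791 - 85 = -160876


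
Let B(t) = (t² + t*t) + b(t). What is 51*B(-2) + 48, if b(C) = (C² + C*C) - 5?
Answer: 609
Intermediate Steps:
b(C) = -5 + 2*C² (b(C) = (C² + C²) - 5 = 2*C² - 5 = -5 + 2*C²)
B(t) = -5 + 4*t² (B(t) = (t² + t*t) + (-5 + 2*t²) = (t² + t²) + (-5 + 2*t²) = 2*t² + (-5 + 2*t²) = -5 + 4*t²)
51*B(-2) + 48 = 51*(-5 + 4*(-2)²) + 48 = 51*(-5 + 4*4) + 48 = 51*(-5 + 16) + 48 = 51*11 + 48 = 561 + 48 = 609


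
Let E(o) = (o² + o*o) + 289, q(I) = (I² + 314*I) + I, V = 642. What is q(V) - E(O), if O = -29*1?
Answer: 612423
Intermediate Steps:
q(I) = I² + 315*I
O = -29
E(o) = 289 + 2*o² (E(o) = (o² + o²) + 289 = 2*o² + 289 = 289 + 2*o²)
q(V) - E(O) = 642*(315 + 642) - (289 + 2*(-29)²) = 642*957 - (289 + 2*841) = 614394 - (289 + 1682) = 614394 - 1*1971 = 614394 - 1971 = 612423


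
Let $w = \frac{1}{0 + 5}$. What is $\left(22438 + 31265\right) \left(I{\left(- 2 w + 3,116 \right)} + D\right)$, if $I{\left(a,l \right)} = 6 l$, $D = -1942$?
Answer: $-66913938$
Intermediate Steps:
$w = \frac{1}{5} \approx 0.2$
$\left(22438 + 31265\right) \left(I{\left(- 2 w + 3,116 \right)} + D\right) = \left(22438 + 31265\right) \left(6 \cdot 116 - 1942\right) = 53703 \left(696 - 1942\right) = 53703 \left(-1246\right) = -66913938$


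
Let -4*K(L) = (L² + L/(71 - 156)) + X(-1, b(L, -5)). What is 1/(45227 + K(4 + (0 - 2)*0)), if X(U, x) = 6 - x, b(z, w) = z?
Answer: 170/7687827 ≈ 2.2113e-5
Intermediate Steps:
K(L) = -3/2 - L²/4 + 43*L/170 (K(L) = -((L² + L/(71 - 156)) + (6 - L))/4 = -((L² + L/(-85)) + (6 - L))/4 = -((L² - L/85) + (6 - L))/4 = -(6 + L² - 86*L/85)/4 = -3/2 - L²/4 + 43*L/170)
1/(45227 + K(4 + (0 - 2)*0)) = 1/(45227 + (-3/2 - (4 + (0 - 2)*0)²/4 + 43*(4 + (0 - 2)*0)/170)) = 1/(45227 + (-3/2 - (4 - 2*0)²/4 + 43*(4 - 2*0)/170)) = 1/(45227 + (-3/2 - (4 + 0)²/4 + 43*(4 + 0)/170)) = 1/(45227 + (-3/2 - ¼*4² + (43/170)*4)) = 1/(45227 + (-3/2 - ¼*16 + 86/85)) = 1/(45227 + (-3/2 - 4 + 86/85)) = 1/(45227 - 763/170) = 1/(7687827/170) = 170/7687827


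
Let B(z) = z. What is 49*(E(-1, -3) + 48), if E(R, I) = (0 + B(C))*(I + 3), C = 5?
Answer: 2352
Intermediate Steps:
E(R, I) = 15 + 5*I (E(R, I) = (0 + 5)*(I + 3) = 5*(3 + I) = 15 + 5*I)
49*(E(-1, -3) + 48) = 49*((15 + 5*(-3)) + 48) = 49*((15 - 15) + 48) = 49*(0 + 48) = 49*48 = 2352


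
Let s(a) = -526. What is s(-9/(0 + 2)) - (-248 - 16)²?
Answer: -70222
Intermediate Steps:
s(-9/(0 + 2)) - (-248 - 16)² = -526 - (-248 - 16)² = -526 - 1*(-264)² = -526 - 1*69696 = -526 - 69696 = -70222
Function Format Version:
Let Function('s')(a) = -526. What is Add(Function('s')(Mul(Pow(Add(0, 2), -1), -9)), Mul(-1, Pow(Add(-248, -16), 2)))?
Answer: -70222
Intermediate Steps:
Add(Function('s')(Mul(Pow(Add(0, 2), -1), -9)), Mul(-1, Pow(Add(-248, -16), 2))) = Add(-526, Mul(-1, Pow(Add(-248, -16), 2))) = Add(-526, Mul(-1, Pow(-264, 2))) = Add(-526, Mul(-1, 69696)) = Add(-526, -69696) = -70222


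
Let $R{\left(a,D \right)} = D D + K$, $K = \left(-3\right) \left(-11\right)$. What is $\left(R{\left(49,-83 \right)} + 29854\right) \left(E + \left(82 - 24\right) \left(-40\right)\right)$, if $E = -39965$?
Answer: $-1555073160$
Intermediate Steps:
$K = 33$
$R{\left(a,D \right)} = 33 + D^{2}$ ($R{\left(a,D \right)} = D D + 33 = D^{2} + 33 = 33 + D^{2}$)
$\left(R{\left(49,-83 \right)} + 29854\right) \left(E + \left(82 - 24\right) \left(-40\right)\right) = \left(\left(33 + \left(-83\right)^{2}\right) + 29854\right) \left(-39965 + \left(82 - 24\right) \left(-40\right)\right) = \left(\left(33 + 6889\right) + 29854\right) \left(-39965 + 58 \left(-40\right)\right) = \left(6922 + 29854\right) \left(-39965 - 2320\right) = 36776 \left(-42285\right) = -1555073160$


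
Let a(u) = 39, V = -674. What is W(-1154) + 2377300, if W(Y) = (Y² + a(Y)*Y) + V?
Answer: 3663336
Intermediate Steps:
W(Y) = -674 + Y² + 39*Y (W(Y) = (Y² + 39*Y) - 674 = -674 + Y² + 39*Y)
W(-1154) + 2377300 = (-674 + (-1154)² + 39*(-1154)) + 2377300 = (-674 + 1331716 - 45006) + 2377300 = 1286036 + 2377300 = 3663336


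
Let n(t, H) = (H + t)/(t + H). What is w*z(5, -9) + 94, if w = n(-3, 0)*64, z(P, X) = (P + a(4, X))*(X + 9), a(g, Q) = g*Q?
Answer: 94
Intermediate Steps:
a(g, Q) = Q*g
n(t, H) = 1 (n(t, H) = (H + t)/(H + t) = 1)
z(P, X) = (9 + X)*(P + 4*X) (z(P, X) = (P + X*4)*(X + 9) = (P + 4*X)*(9 + X) = (9 + X)*(P + 4*X))
w = 64 (w = 1*64 = 64)
w*z(5, -9) + 94 = 64*(4*(-9)² + 9*5 + 36*(-9) + 5*(-9)) + 94 = 64*(4*81 + 45 - 324 - 45) + 94 = 64*(324 + 45 - 324 - 45) + 94 = 64*0 + 94 = 0 + 94 = 94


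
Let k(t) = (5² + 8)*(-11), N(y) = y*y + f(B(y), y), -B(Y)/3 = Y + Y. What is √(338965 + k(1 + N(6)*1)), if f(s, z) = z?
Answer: √338602 ≈ 581.90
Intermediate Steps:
B(Y) = -6*Y (B(Y) = -3*(Y + Y) = -6*Y)
N(y) = y + y² (N(y) = y*y + y = y² + y = y + y²)
k(t) = -363 (k(t) = (25 + 8)*(-11) = 33*(-11) = -363)
√(338965 + k(1 + N(6)*1)) = √(338965 - 363) = √338602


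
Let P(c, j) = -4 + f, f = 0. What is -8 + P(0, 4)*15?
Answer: -68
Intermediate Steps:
P(c, j) = -4 (P(c, j) = -4 + 0 = -4)
-8 + P(0, 4)*15 = -8 - 4*15 = -8 - 60 = -68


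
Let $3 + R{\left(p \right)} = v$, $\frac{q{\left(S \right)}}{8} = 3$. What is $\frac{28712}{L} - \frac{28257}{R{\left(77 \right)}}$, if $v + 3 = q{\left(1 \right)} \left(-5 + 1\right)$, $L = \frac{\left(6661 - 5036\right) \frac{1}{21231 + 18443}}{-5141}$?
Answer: $- \frac{199111306397197}{55250} \approx -3.6038 \cdot 10^{9}$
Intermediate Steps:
$q{\left(S \right)} = 24$ ($q{\left(S \right)} = 8 \cdot 3 = 24$)
$L = - \frac{1625}{203964034}$ ($L = \frac{1625}{39674} \left(- \frac{1}{5141}\right) = - \frac{1625}{203964034} \approx -7.9671 \cdot 10^{-6}$)
$v = -99$ ($v = -3 + 24 \left(-5 + 1\right) = -3 + 24 \left(-4\right) = -3 - 96 = -99$)
$R{\left(p \right)} = -102$ ($R{\left(p \right)} = -3 - 99 = -102$)
$\frac{28712}{L} - \frac{28257}{R{\left(77 \right)}} = \frac{28712}{- \frac{1625}{203964034}} - \frac{28257}{-102} = 28712 \left(- \frac{203964034}{1625}\right) - - \frac{9419}{34} = - \frac{5856215344208}{1625} + \frac{9419}{34} = - \frac{199111306397197}{55250}$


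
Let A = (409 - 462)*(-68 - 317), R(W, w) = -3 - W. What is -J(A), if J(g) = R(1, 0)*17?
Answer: 68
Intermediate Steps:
A = 20405 (A = -53*(-385) = 20405)
J(g) = -68 (J(g) = (-3 - 1*1)*17 = (-3 - 1)*17 = -4*17 = -68)
-J(A) = -1*(-68) = 68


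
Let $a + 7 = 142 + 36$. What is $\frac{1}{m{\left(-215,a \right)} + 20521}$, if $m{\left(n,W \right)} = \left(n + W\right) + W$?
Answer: $\frac{1}{20648} \approx 4.8431 \cdot 10^{-5}$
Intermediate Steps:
$a = 171$ ($a = -7 + \left(142 + 36\right) = -7 + 178 = 171$)
$m{\left(n,W \right)} = n + 2 W$ ($m{\left(n,W \right)} = \left(W + n\right) + W = n + 2 W$)
$\frac{1}{m{\left(-215,a \right)} + 20521} = \frac{1}{\left(-215 + 2 \cdot 171\right) + 20521} = \frac{1}{\left(-215 + 342\right) + 20521} = \frac{1}{127 + 20521} = \frac{1}{20648}$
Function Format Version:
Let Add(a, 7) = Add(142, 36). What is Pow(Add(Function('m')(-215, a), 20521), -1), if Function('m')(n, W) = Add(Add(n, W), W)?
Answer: Rational(1, 20648) ≈ 4.8431e-5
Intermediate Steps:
a = 171 (a = Add(-7, Add(142, 36)) = Add(-7, 178) = 171)
Function('m')(n, W) = Add(n, Mul(2, W)) (Function('m')(n, W) = Add(Add(W, n), W) = Add(n, Mul(2, W)))
Pow(Add(Function('m')(-215, a), 20521), -1) = Pow(Add(Add(-215, Mul(2, 171)), 20521), -1) = Pow(Add(Add(-215, 342), 20521), -1) = Pow(Add(127, 20521), -1) = Pow(20648, -1) = Rational(1, 20648)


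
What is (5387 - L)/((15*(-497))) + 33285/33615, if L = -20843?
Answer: -2815919/1113777 ≈ -2.5283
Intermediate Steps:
(5387 - L)/((15*(-497))) + 33285/33615 = (5387 - 1*(-20843))/((15*(-497))) + 33285/33615 = (5387 + 20843)/(-7455) + 33285*(1/33615) = 26230*(-1/7455) + 2219/2241 = -5246/1491 + 2219/2241 = -2815919/1113777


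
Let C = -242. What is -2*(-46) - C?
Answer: 334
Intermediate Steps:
-2*(-46) - C = -2*(-46) - 1*(-242) = 92 + 242 = 334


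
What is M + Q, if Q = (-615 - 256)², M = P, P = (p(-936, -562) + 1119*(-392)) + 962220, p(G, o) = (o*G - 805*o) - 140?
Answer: 2260515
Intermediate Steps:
p(G, o) = -140 - 805*o + G*o (p(G, o) = (G*o - 805*o) - 140 = (-805*o + G*o) - 140 = -140 - 805*o + G*o)
P = 1501874 (P = ((-140 - 805*(-562) - 936*(-562)) + 1119*(-392)) + 962220 = ((-140 + 452410 + 526032) - 438648) + 962220 = (978302 - 438648) + 962220 = 539654 + 962220 = 1501874)
M = 1501874
Q = 758641 (Q = (-871)² = 758641)
M + Q = 1501874 + 758641 = 2260515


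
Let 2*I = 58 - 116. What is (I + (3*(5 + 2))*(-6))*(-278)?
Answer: 43090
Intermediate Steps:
I = -29 (I = (58 - 116)/2 = (1/2)*(-58) = -29)
(I + (3*(5 + 2))*(-6))*(-278) = (-29 + (3*(5 + 2))*(-6))*(-278) = (-29 + (3*7)*(-6))*(-278) = (-29 + 21*(-6))*(-278) = (-29 - 126)*(-278) = -155*(-278) = 43090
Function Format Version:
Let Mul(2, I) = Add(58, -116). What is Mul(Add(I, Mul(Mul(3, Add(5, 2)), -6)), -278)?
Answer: 43090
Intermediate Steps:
I = -29 (I = Mul(Rational(1, 2), Add(58, -116)) = Mul(Rational(1, 2), -58) = -29)
Mul(Add(I, Mul(Mul(3, Add(5, 2)), -6)), -278) = Mul(Add(-29, Mul(Mul(3, Add(5, 2)), -6)), -278) = Mul(Add(-29, Mul(Mul(3, 7), -6)), -278) = Mul(Add(-29, Mul(21, -6)), -278) = Mul(Add(-29, -126), -278) = Mul(-155, -278) = 43090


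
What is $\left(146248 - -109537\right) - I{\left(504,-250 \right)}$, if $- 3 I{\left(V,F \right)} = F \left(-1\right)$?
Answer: $\frac{767605}{3} \approx 2.5587 \cdot 10^{5}$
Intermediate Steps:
$I{\left(V,F \right)} = \frac{F}{3}$ ($I{\left(V,F \right)} = - \frac{F \left(-1\right)}{3} = - \frac{\left(-1\right) F}{3} = \frac{F}{3}$)
$\left(146248 - -109537\right) - I{\left(504,-250 \right)} = \left(146248 - -109537\right) - \frac{1}{3} \left(-250\right) = \left(146248 + 109537\right) - - \frac{250}{3} = 255785 + \frac{250}{3} = \frac{767605}{3}$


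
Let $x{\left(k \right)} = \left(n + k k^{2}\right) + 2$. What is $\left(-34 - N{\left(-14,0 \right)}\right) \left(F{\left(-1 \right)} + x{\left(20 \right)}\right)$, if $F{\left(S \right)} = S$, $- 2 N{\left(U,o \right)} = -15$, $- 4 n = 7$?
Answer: $- \frac{2655751}{8} \approx -3.3197 \cdot 10^{5}$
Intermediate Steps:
$n = - \frac{7}{4}$ ($n = \left(- \frac{1}{4}\right) 7 = - \frac{7}{4} \approx -1.75$)
$N{\left(U,o \right)} = \frac{15}{2}$ ($N{\left(U,o \right)} = \left(- \frac{1}{2}\right) \left(-15\right) = \frac{15}{2}$)
$x{\left(k \right)} = \frac{1}{4} + k^{3}$ ($x{\left(k \right)} = \left(- \frac{7}{4} + k k^{2}\right) + 2 = \left(- \frac{7}{4} + k^{3}\right) + 2 = \frac{1}{4} + k^{3}$)
$\left(-34 - N{\left(-14,0 \right)}\right) \left(F{\left(-1 \right)} + x{\left(20 \right)}\right) = \left(-34 - \frac{15}{2}\right) \left(-1 + \left(\frac{1}{4} + 20^{3}\right)\right) = \left(-34 - \frac{15}{2}\right) \left(-1 + \left(\frac{1}{4} + 8000\right)\right) = - \frac{83 \left(-1 + \frac{32001}{4}\right)}{2} = \left(- \frac{83}{2}\right) \frac{31997}{4} = - \frac{2655751}{8}$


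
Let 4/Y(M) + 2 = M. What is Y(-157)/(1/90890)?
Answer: -363560/159 ≈ -2286.5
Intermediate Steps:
Y(M) = 4/(-2 + M)
Y(-157)/(1/90890) = (4/(-2 - 157))/(1/90890) = (4/(-159))/(1/90890) = (4*(-1/159))*90890 = -4/159*90890 = -363560/159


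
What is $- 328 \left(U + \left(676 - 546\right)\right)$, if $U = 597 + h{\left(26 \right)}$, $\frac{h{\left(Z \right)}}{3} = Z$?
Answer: $-264040$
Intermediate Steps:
$h{\left(Z \right)} = 3 Z$
$U = 675$ ($U = 597 + 3 \cdot 26 = 597 + 78 = 675$)
$- 328 \left(U + \left(676 - 546\right)\right) = - 328 \left(675 + \left(676 - 546\right)\right) = - 328 \left(675 + 130\right) = \left(-328\right) 805 = -264040$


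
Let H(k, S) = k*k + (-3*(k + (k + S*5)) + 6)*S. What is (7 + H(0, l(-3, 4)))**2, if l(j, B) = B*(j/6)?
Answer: 4225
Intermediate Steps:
l(j, B) = B*j/6 (l(j, B) = B*(j*(1/6)) = B*(j/6) = B*j/6)
H(k, S) = k**2 + S*(6 - 15*S - 6*k) (H(k, S) = k**2 + (-3*(k + (k + 5*S)) + 6)*S = k**2 + (-3*(2*k + 5*S) + 6)*S = k**2 + ((-15*S - 6*k) + 6)*S = k**2 + (6 - 15*S - 6*k)*S = k**2 + S*(6 - 15*S - 6*k))
(7 + H(0, l(-3, 4)))**2 = (7 + (0**2 - 15*((1/6)*4*(-3))**2 + 6*((1/6)*4*(-3)) - 6*(1/6)*4*(-3)*0))**2 = (7 + (0 - 15*(-2)**2 + 6*(-2) - 6*(-2)*0))**2 = (7 + (0 - 15*4 - 12 + 0))**2 = (7 + (0 - 60 - 12 + 0))**2 = (7 - 72)**2 = (-65)**2 = 4225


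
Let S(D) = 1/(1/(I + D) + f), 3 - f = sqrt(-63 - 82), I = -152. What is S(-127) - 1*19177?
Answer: -229852239613/11985841 + 77841*I*sqrt(145)/11985841 ≈ -19177.0 + 0.078203*I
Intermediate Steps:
f = 3 - I*sqrt(145) (f = 3 - sqrt(-63 - 82) = 3 - sqrt(-145) = 3 - I*sqrt(145) ≈ 3.0 - 12.042*I)
S(D) = 1/(3 + 1/(-152 + D) - I*sqrt(145)) (S(D) = 1/(1/(-152 + D) + (3 - I*sqrt(145))) = 1/(3 + 1/(-152 + D) - I*sqrt(145)))
S(-127) - 1*19177 = (-152 - 127)/(-455 - 127*(3 - I*sqrt(145)) + 152*I*sqrt(145)) - 1*19177 = -279/(-455 + (-381 + 127*I*sqrt(145)) + 152*I*sqrt(145)) - 19177 = -279/(-836 + 279*I*sqrt(145)) - 19177 = -19177 - 279/(-836 + 279*I*sqrt(145))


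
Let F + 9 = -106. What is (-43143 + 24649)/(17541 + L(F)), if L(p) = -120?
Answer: -18494/17421 ≈ -1.0616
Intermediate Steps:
F = -115 (F = -9 - 106 = -115)
(-43143 + 24649)/(17541 + L(F)) = (-43143 + 24649)/(17541 - 120) = -18494/17421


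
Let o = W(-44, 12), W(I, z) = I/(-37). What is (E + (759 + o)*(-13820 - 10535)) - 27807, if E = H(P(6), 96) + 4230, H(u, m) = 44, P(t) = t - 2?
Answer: -685903806/37 ≈ -1.8538e+7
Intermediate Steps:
P(t) = -2 + t
W(I, z) = -I/37 (W(I, z) = I*(-1/37) = -I/37)
o = 44/37 (o = -1/37*(-44) = 44/37 ≈ 1.1892)
E = 4274 (E = 44 + 4230 = 4274)
(E + (759 + o)*(-13820 - 10535)) - 27807 = (4274 + (759 + 44/37)*(-13820 - 10535)) - 27807 = (4274 + (28127/37)*(-24355)) - 27807 = (4274 - 685033085/37) - 27807 = -684874947/37 - 27807 = -685903806/37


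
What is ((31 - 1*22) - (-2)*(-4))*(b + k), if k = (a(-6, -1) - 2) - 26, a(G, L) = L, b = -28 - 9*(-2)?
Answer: -39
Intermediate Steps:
b = -10 (b = -28 + 18 = -10)
k = -29 (k = (-1 - 2) - 26 = -3 - 26 = -29)
((31 - 1*22) - (-2)*(-4))*(b + k) = ((31 - 1*22) - (-2)*(-4))*(-10 - 29) = ((31 - 22) - 1*8)*(-39) = (9 - 8)*(-39) = 1*(-39) = -39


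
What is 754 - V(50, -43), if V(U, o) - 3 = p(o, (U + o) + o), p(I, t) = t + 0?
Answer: 787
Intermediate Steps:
p(I, t) = t
V(U, o) = 3 + U + 2*o (V(U, o) = 3 + ((U + o) + o) = 3 + (U + 2*o) = 3 + U + 2*o)
754 - V(50, -43) = 754 - (3 + 50 + 2*(-43)) = 754 - (3 + 50 - 86) = 754 - 1*(-33) = 754 + 33 = 787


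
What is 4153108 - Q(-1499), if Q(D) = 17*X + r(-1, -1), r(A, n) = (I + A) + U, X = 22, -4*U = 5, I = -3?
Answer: 16610957/4 ≈ 4.1527e+6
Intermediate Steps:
U = -5/4 (U = -¼*5 = -5/4 ≈ -1.2500)
r(A, n) = -17/4 + A (r(A, n) = (-3 + A) - 5/4 = -17/4 + A)
Q(D) = 1475/4 (Q(D) = 17*22 + (-17/4 - 1) = 374 - 21/4 = 1475/4)
4153108 - Q(-1499) = 4153108 - 1*1475/4 = 4153108 - 1475/4 = 16610957/4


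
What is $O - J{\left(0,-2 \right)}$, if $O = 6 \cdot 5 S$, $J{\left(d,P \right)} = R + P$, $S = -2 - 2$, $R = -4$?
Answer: $-114$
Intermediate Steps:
$S = -4$
$J{\left(d,P \right)} = -4 + P$
$O = -120$ ($O = 6 \cdot 5 \left(-4\right) = 30 \left(-4\right) = -120$)
$O - J{\left(0,-2 \right)} = -120 - \left(-4 - 2\right) = -120 - -6 = -120 + 6 = -114$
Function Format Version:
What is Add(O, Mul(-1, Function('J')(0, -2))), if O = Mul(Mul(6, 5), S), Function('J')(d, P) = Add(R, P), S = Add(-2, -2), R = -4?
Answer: -114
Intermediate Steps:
S = -4
Function('J')(d, P) = Add(-4, P)
O = -120 (O = Mul(Mul(6, 5), -4) = Mul(30, -4) = -120)
Add(O, Mul(-1, Function('J')(0, -2))) = Add(-120, Mul(-1, Add(-4, -2))) = Add(-120, Mul(-1, -6)) = Add(-120, 6) = -114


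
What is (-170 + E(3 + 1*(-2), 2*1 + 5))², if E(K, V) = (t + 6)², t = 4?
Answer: 4900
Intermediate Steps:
E(K, V) = 100 (E(K, V) = (4 + 6)² = 10² = 100)
(-170 + E(3 + 1*(-2), 2*1 + 5))² = (-170 + 100)² = (-70)² = 4900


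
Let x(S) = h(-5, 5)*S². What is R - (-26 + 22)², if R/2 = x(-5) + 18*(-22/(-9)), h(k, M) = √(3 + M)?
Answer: 72 + 100*√2 ≈ 213.42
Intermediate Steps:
x(S) = 2*√2*S² (x(S) = √(3 + 5)*S² = √8*S² = (2*√2)*S² = 2*√2*S²)
R = 88 + 100*√2 (R = 2*(2*√2*(-5)² + 18*(-22/(-9))) = 2*(2*√2*25 + 18*(-22*(-⅑))) = 2*(50*√2 + 18*(22/9)) = 2*(50*√2 + 44) = 2*(44 + 50*√2) = 88 + 100*√2 ≈ 229.42)
R - (-26 + 22)² = (88 + 100*√2) - (-26 + 22)² = (88 + 100*√2) - 1*(-4)² = (88 + 100*√2) - 1*16 = (88 + 100*√2) - 16 = 72 + 100*√2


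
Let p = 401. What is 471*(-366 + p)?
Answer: 16485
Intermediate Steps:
471*(-366 + p) = 471*(-366 + 401) = 471*35 = 16485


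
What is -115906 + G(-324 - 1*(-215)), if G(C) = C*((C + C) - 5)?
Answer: -91599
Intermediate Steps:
G(C) = C*(-5 + 2*C) (G(C) = C*(2*C - 5) = C*(-5 + 2*C))
-115906 + G(-324 - 1*(-215)) = -115906 + (-324 - 1*(-215))*(-5 + 2*(-324 - 1*(-215))) = -115906 + (-324 + 215)*(-5 + 2*(-324 + 215)) = -115906 - 109*(-5 + 2*(-109)) = -115906 - 109*(-5 - 218) = -115906 - 109*(-223) = -115906 + 24307 = -91599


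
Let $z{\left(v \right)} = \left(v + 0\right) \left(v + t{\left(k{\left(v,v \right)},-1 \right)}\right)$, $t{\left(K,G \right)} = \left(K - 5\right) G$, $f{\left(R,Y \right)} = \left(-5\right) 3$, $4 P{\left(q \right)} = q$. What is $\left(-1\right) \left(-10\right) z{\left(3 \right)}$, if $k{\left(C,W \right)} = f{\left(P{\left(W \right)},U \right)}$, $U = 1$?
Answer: $690$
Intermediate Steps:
$P{\left(q \right)} = \frac{q}{4}$
$f{\left(R,Y \right)} = -15$
$k{\left(C,W \right)} = -15$
$t{\left(K,G \right)} = G \left(-5 + K\right)$ ($t{\left(K,G \right)} = \left(-5 + K\right) G = G \left(-5 + K\right)$)
$z{\left(v \right)} = v \left(20 + v\right)$ ($z{\left(v \right)} = \left(v + 0\right) \left(v - \left(-5 - 15\right)\right) = v \left(v - -20\right) = v \left(v + 20\right) = v \left(20 + v\right)$)
$\left(-1\right) \left(-10\right) z{\left(3 \right)} = \left(-1\right) \left(-10\right) 3 \left(20 + 3\right) = 10 \cdot 3 \cdot 23 = 10 \cdot 69 = 690$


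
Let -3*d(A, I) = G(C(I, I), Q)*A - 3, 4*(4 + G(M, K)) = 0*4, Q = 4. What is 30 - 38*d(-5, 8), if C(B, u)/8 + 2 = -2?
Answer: 736/3 ≈ 245.33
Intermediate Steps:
C(B, u) = -32 (C(B, u) = -16 + 8*(-2) = -16 - 16 = -32)
G(M, K) = -4 (G(M, K) = -4 + (0*4)/4 = -4 + (1/4)*0 = -4 + 0 = -4)
d(A, I) = 1 + 4*A/3 (d(A, I) = -(-4*A - 3)/3 = -(-3 - 4*A)/3 = 1 + 4*A/3)
30 - 38*d(-5, 8) = 30 - 38*(1 + (4/3)*(-5)) = 30 - 38*(1 - 20/3) = 30 - 38*(-17/3) = 30 + 646/3 = 736/3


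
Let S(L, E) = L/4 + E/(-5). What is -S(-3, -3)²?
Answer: -9/400 ≈ -0.022500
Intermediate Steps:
S(L, E) = -E/5 + L/4 (S(L, E) = L*(¼) + E*(-⅕) = L/4 - E/5 = -E/5 + L/4)
-S(-3, -3)² = -(-⅕*(-3) + (¼)*(-3))² = -(⅗ - ¾)² = -(-3/20)² = -1*9/400 = -9/400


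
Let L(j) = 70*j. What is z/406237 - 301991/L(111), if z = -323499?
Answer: -125193505097/3156461490 ≈ -39.663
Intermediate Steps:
z/406237 - 301991/L(111) = -323499/406237 - 301991/(70*111) = -323499*1/406237 - 301991/7770 = -323499/406237 - 301991*1/7770 = -323499/406237 - 301991/7770 = -125193505097/3156461490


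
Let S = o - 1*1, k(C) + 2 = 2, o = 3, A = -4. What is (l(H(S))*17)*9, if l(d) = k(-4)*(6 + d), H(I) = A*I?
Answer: 0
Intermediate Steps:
k(C) = 0 (k(C) = -2 + 2 = 0)
S = 2 (S = 3 - 1*1 = 3 - 1 = 2)
H(I) = -4*I
l(d) = 0 (l(d) = 0*(6 + d) = 0)
(l(H(S))*17)*9 = (0*17)*9 = 0*9 = 0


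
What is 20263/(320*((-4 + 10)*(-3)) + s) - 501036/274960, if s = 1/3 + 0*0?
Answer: -6342986121/1187758460 ≈ -5.3403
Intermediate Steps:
s = ⅓ (s = 1*(⅓) + 0 = ⅓ + 0 = ⅓ ≈ 0.33333)
20263/(320*((-4 + 10)*(-3)) + s) - 501036/274960 = 20263/(320*((-4 + 10)*(-3)) + ⅓) - 501036/274960 = 20263/(320*(6*(-3)) + ⅓) - 501036*1/274960 = 20263/(320*(-18) + ⅓) - 125259/68740 = 20263/(-5760 + ⅓) - 125259/68740 = 20263/(-17279/3) - 125259/68740 = 20263*(-3/17279) - 125259/68740 = -60789/17279 - 125259/68740 = -6342986121/1187758460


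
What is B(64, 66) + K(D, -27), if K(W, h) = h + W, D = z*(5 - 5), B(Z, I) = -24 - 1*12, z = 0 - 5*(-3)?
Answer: -63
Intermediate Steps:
z = 15 (z = 0 + 15 = 15)
B(Z, I) = -36 (B(Z, I) = -24 - 12 = -36)
D = 0 (D = 15*(5 - 5) = 15*0 = 0)
K(W, h) = W + h
B(64, 66) + K(D, -27) = -36 + (0 - 27) = -36 - 27 = -63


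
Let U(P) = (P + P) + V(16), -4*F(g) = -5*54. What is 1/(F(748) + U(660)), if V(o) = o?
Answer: 2/2807 ≈ 0.00071250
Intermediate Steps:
F(g) = 135/2 (F(g) = -(-5)*54/4 = -¼*(-270) = 135/2)
U(P) = 16 + 2*P (U(P) = (P + P) + 16 = 2*P + 16 = 16 + 2*P)
1/(F(748) + U(660)) = 1/(135/2 + (16 + 2*660)) = 1/(135/2 + (16 + 1320)) = 1/(135/2 + 1336) = 1/(2807/2) = 2/2807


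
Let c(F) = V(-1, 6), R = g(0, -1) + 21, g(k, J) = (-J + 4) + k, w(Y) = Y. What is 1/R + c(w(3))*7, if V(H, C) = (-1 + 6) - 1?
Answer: 729/26 ≈ 28.038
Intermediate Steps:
g(k, J) = 4 + k - J (g(k, J) = (4 - J) + k = 4 + k - J)
R = 26 (R = (4 + 0 - 1*(-1)) + 21 = (4 + 0 + 1) + 21 = 5 + 21 = 26)
V(H, C) = 4 (V(H, C) = 5 - 1 = 4)
c(F) = 4
1/R + c(w(3))*7 = 1/26 + 4*7 = 1/26 + 28 = 729/26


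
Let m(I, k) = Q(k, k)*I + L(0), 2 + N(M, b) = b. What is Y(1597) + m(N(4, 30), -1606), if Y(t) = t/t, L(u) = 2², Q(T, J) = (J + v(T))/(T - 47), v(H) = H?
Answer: 98201/1653 ≈ 59.408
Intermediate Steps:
N(M, b) = -2 + b
Q(T, J) = (J + T)/(-47 + T) (Q(T, J) = (J + T)/(T - 47) = (J + T)/(-47 + T))
L(u) = 4
m(I, k) = 4 + 2*I*k/(-47 + k) (m(I, k) = ((k + k)/(-47 + k))*I + 4 = ((2*k)/(-47 + k))*I + 4 = (2*k/(-47 + k))*I + 4 = 2*I*k/(-47 + k) + 4 = 4 + 2*I*k/(-47 + k))
Y(t) = 1
Y(1597) + m(N(4, 30), -1606) = 1 + 2*(-94 + 2*(-1606) + (-2 + 30)*(-1606))/(-47 - 1606) = 1 + 2*(-94 - 3212 + 28*(-1606))/(-1653) = 1 + 2*(-1/1653)*(-94 - 3212 - 44968) = 1 + 2*(-1/1653)*(-48274) = 1 + 96548/1653 = 98201/1653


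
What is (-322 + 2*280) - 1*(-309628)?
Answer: 309866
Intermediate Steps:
(-322 + 2*280) - 1*(-309628) = (-322 + 560) + 309628 = 238 + 309628 = 309866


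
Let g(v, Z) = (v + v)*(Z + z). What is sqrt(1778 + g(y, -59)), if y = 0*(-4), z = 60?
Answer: sqrt(1778) ≈ 42.166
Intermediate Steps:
y = 0
g(v, Z) = 2*v*(60 + Z) (g(v, Z) = (v + v)*(Z + 60) = (2*v)*(60 + Z) = 2*v*(60 + Z))
sqrt(1778 + g(y, -59)) = sqrt(1778 + 2*0*(60 - 59)) = sqrt(1778 + 2*0*1) = sqrt(1778 + 0) = sqrt(1778)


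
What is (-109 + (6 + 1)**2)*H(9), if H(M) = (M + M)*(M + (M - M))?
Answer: -9720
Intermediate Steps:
H(M) = 2*M**2 (H(M) = (2*M)*(M + 0) = (2*M)*M = 2*M**2)
(-109 + (6 + 1)**2)*H(9) = (-109 + (6 + 1)**2)*(2*9**2) = (-109 + 7**2)*(2*81) = (-109 + 49)*162 = -60*162 = -9720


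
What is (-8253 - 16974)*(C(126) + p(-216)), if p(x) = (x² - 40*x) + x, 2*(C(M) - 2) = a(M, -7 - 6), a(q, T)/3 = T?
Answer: -2778123375/2 ≈ -1.3891e+9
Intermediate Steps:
a(q, T) = 3*T
C(M) = -35/2 (C(M) = 2 + (3*(-7 - 6))/2 = 2 + (3*(-13))/2 = 2 + (½)*(-39) = 2 - 39/2 = -35/2)
p(x) = x² - 39*x
(-8253 - 16974)*(C(126) + p(-216)) = (-8253 - 16974)*(-35/2 - 216*(-39 - 216)) = -25227*(-35/2 - 216*(-255)) = -25227*(-35/2 + 55080) = -25227*110125/2 = -2778123375/2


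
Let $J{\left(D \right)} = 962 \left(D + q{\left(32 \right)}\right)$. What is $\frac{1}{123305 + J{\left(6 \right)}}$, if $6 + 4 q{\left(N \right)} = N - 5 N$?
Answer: $\frac{1}{96850} \approx 1.0325 \cdot 10^{-5}$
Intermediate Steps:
$q{\left(N \right)} = - \frac{3}{2} - N$ ($q{\left(N \right)} = - \frac{3}{2} + \frac{N - 5 N}{4} = - \frac{3}{2} + \frac{\left(-4\right) N}{4} = - \frac{3}{2} - N$)
$J{\left(D \right)} = -32227 + 962 D$ ($J{\left(D \right)} = 962 \left(D - \frac{67}{2}\right) = 962 \left(- \frac{67}{2} + D\right) = -32227 + 962 D$)
$\frac{1}{123305 + J{\left(6 \right)}} = \frac{1}{123305 + \left(-32227 + 962 \cdot 6\right)} = \frac{1}{123305 + \left(-32227 + 5772\right)} = \frac{1}{123305 - 26455} = \frac{1}{96850}$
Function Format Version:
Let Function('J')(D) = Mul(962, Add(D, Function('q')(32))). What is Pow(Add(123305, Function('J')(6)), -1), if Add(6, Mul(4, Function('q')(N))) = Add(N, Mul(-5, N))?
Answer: Rational(1, 96850) ≈ 1.0325e-5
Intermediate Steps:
Function('q')(N) = Add(Rational(-3, 2), Mul(-1, N)) (Function('q')(N) = Add(Rational(-3, 2), Mul(Rational(1, 4), Add(N, Mul(-5, N)))) = Add(Rational(-3, 2), Mul(Rational(1, 4), Mul(-4, N))) = Add(Rational(-3, 2), Mul(-1, N)))
Function('J')(D) = Add(-32227, Mul(962, D)) (Function('J')(D) = Mul(962, Add(D, Add(Rational(-3, 2), Mul(-1, 32)))) = Mul(962, Add(D, Add(Rational(-3, 2), -32))) = Mul(962, Add(D, Rational(-67, 2))) = Mul(962, Add(Rational(-67, 2), D)) = Add(-32227, Mul(962, D)))
Pow(Add(123305, Function('J')(6)), -1) = Pow(Add(123305, Add(-32227, Mul(962, 6))), -1) = Pow(Add(123305, Add(-32227, 5772)), -1) = Pow(Add(123305, -26455), -1) = Pow(96850, -1) = Rational(1, 96850)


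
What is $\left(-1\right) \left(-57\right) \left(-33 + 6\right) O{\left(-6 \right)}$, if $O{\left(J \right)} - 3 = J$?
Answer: $4617$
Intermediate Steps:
$O{\left(J \right)} = 3 + J$
$\left(-1\right) \left(-57\right) \left(-33 + 6\right) O{\left(-6 \right)} = \left(-1\right) \left(-57\right) \left(-33 + 6\right) \left(3 - 6\right) = 57 \left(-27\right) \left(-3\right) = \left(-1539\right) \left(-3\right) = 4617$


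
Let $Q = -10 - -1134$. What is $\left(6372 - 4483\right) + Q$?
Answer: $3013$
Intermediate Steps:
$Q = 1124$ ($Q = -10 + 1134 = 1124$)
$\left(6372 - 4483\right) + Q = \left(6372 - 4483\right) + 1124 = 1889 + 1124 = 3013$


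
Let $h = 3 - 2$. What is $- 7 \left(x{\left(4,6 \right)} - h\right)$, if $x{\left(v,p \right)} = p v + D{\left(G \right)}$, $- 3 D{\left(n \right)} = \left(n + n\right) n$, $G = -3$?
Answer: $-119$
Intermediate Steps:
$D{\left(n \right)} = - \frac{2 n^{2}}{3}$ ($D{\left(n \right)} = - \frac{\left(n + n\right) n}{3} = - \frac{2 n n}{3} = - \frac{2 n^{2}}{3}$)
$h = 1$ ($h = 3 - 2 = 1$)
$x{\left(v,p \right)} = -6 + p v$ ($x{\left(v,p \right)} = p v - \frac{2 \left(-3\right)^{2}}{3} = p v - 6 = -6 + p v$)
$- 7 \left(x{\left(4,6 \right)} - h\right) = - 7 \left(\left(-6 + 6 \cdot 4\right) - 1\right) = - 7 \left(\left(-6 + 24\right) - 1\right) = - 7 \left(18 - 1\right) = \left(-7\right) 17 = -119$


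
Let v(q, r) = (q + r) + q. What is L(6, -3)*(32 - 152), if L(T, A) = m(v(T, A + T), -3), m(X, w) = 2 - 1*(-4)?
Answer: -720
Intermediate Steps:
v(q, r) = r + 2*q
m(X, w) = 6 (m(X, w) = 2 + 4 = 6)
L(T, A) = 6
L(6, -3)*(32 - 152) = 6*(32 - 152) = 6*(-120) = -720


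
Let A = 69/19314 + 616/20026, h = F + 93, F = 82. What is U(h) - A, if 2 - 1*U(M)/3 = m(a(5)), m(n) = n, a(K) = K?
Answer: -582386449/64463694 ≈ -9.0343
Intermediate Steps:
h = 175 (h = 82 + 93 = 175)
A = 2213203/64463694 (A = 69*(1/19314) + 616*(1/20026) = 23/6438 + 308/10013 = 2213203/64463694 ≈ 0.034333)
U(M) = -9 (U(M) = 6 - 3*5 = 6 - 15 = -9)
U(h) - A = -9 - 1*2213203/64463694 = -9 - 2213203/64463694 = -582386449/64463694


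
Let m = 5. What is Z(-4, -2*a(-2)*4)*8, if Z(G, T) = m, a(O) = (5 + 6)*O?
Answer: 40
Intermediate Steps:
a(O) = 11*O
Z(G, T) = 5
Z(-4, -2*a(-2)*4)*8 = 5*8 = 40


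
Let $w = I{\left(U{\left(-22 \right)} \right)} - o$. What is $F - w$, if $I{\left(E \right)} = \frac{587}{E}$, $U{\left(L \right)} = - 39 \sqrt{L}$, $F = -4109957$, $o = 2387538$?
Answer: $-1722419 - \frac{587 i \sqrt{22}}{858} \approx -1.7224 \cdot 10^{6} - 3.2089 i$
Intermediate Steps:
$w = -2387538 + \frac{587 i \sqrt{22}}{858}$ ($w = \frac{587}{\left(-39\right) \sqrt{-22}} - 2387538 = \frac{587}{\left(-39\right) i \sqrt{22}} - 2387538 = 587 \frac{i \sqrt{22}}{858} - 2387538 = \frac{587 i \sqrt{22}}{858} - 2387538 = -2387538 + \frac{587 i \sqrt{22}}{858} \approx -2.3875 \cdot 10^{6} + 3.2089 i$)
$F - w = -4109957 - \left(-2387538 + \frac{587 i \sqrt{22}}{858}\right) = -4109957 + \left(2387538 - \frac{587 i \sqrt{22}}{858}\right) = -1722419 - \frac{587 i \sqrt{22}}{858}$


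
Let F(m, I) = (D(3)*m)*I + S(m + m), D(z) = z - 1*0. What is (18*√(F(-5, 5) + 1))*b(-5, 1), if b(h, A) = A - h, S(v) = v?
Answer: 216*I*√21 ≈ 989.84*I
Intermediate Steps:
D(z) = z (D(z) = z + 0 = z)
F(m, I) = 2*m + 3*I*m (F(m, I) = (3*m)*I + (m + m) = 3*I*m + 2*m = 2*m + 3*I*m)
(18*√(F(-5, 5) + 1))*b(-5, 1) = (18*√(-5*(2 + 3*5) + 1))*(1 - 1*(-5)) = (18*√(-5*(2 + 15) + 1))*(1 + 5) = (18*√(-5*17 + 1))*6 = (18*√(-85 + 1))*6 = (18*√(-84))*6 = (18*(2*I*√21))*6 = (36*I*√21)*6 = 216*I*√21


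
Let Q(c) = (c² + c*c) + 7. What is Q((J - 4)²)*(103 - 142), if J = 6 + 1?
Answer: -6591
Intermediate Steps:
J = 7
Q(c) = 7 + 2*c² (Q(c) = (c² + c²) + 7 = 2*c² + 7 = 7 + 2*c²)
Q((J - 4)²)*(103 - 142) = (7 + 2*((7 - 4)²)²)*(103 - 142) = (7 + 2*(3²)²)*(-39) = (7 + 2*9²)*(-39) = (7 + 2*81)*(-39) = (7 + 162)*(-39) = 169*(-39) = -6591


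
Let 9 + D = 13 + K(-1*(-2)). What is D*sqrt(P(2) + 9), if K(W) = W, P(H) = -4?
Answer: 6*sqrt(5) ≈ 13.416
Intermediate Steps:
D = 6 (D = -9 + (13 - 1*(-2)) = -9 + (13 + 2) = -9 + 15 = 6)
D*sqrt(P(2) + 9) = 6*sqrt(-4 + 9) = 6*sqrt(5)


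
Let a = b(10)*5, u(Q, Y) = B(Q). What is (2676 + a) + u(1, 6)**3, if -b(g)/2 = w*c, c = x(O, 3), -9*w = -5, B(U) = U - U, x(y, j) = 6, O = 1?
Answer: 7928/3 ≈ 2642.7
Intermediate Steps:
B(U) = 0
w = 5/9 (w = -1/9*(-5) = 5/9 ≈ 0.55556)
c = 6
u(Q, Y) = 0
b(g) = -20/3 (b(g) = -10*6/9 = -2*10/3 = -20/3)
a = -100/3 (a = -20/3*5 = -100/3 ≈ -33.333)
(2676 + a) + u(1, 6)**3 = (2676 - 100/3) + 0**3 = 7928/3 + 0 = 7928/3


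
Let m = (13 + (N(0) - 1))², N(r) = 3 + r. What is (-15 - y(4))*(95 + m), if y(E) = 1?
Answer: -5120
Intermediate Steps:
m = 225 (m = (13 + ((3 + 0) - 1))² = (13 + (3 - 1))² = (13 + 2)² = 15² = 225)
(-15 - y(4))*(95 + m) = (-15 - 1*1)*(95 + 225) = (-15 - 1)*320 = -16*320 = -5120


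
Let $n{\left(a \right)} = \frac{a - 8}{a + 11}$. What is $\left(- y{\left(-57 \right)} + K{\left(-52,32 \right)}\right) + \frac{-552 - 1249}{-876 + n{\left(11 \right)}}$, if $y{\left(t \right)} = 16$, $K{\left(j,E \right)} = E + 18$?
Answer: $\frac{694768}{19269} \approx 36.056$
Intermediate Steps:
$K{\left(j,E \right)} = 18 + E$
$n{\left(a \right)} = \frac{-8 + a}{11 + a}$
$\left(- y{\left(-57 \right)} + K{\left(-52,32 \right)}\right) + \frac{-552 - 1249}{-876 + n{\left(11 \right)}} = \left(\left(-1\right) 16 + \left(18 + 32\right)\right) + \frac{-552 - 1249}{-876 + \frac{-8 + 11}{11 + 11}} = \left(-16 + 50\right) - \frac{1801}{-876 + \frac{1}{22} \cdot 3} = 34 - \frac{1801}{-876 + \frac{1}{22} \cdot 3} = 34 - \frac{1801}{-876 + \frac{3}{22}} = 34 - \frac{1801}{- \frac{19269}{22}} = 34 - - \frac{39622}{19269} = 34 + \frac{39622}{19269} = \frac{694768}{19269}$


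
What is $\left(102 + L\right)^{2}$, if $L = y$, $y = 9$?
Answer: $12321$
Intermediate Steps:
$L = 9$
$\left(102 + L\right)^{2} = \left(102 + 9\right)^{2} = 111^{2} = 12321$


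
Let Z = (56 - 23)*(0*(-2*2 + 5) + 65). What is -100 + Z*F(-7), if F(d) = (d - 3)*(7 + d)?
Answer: -100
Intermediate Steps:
F(d) = (-3 + d)*(7 + d)
Z = 2145 (Z = 33*(0*(-4 + 5) + 65) = 33*(0*1 + 65) = 33*(0 + 65) = 33*65 = 2145)
-100 + Z*F(-7) = -100 + 2145*(-21 + (-7)² + 4*(-7)) = -100 + 2145*(-21 + 49 - 28) = -100 + 2145*0 = -100 + 0 = -100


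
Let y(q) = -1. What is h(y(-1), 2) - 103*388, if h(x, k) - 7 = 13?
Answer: -39944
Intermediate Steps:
h(x, k) = 20 (h(x, k) = 7 + 13 = 20)
h(y(-1), 2) - 103*388 = 20 - 103*388 = 20 - 39964 = -39944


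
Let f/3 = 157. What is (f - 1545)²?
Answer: 1153476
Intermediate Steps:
f = 471 (f = 3*157 = 471)
(f - 1545)² = (471 - 1545)² = (-1074)² = 1153476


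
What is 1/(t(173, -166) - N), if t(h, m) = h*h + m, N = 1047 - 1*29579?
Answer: 1/58295 ≈ 1.7154e-5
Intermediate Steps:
N = -28532 (N = 1047 - 29579 = -28532)
t(h, m) = m + h² (t(h, m) = h² + m = m + h²)
1/(t(173, -166) - N) = 1/((-166 + 173²) - 1*(-28532)) = 1/((-166 + 29929) + 28532) = 1/(29763 + 28532) = 1/58295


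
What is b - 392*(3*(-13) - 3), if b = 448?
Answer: 16912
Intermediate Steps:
b - 392*(3*(-13) - 3) = 448 - 392*(3*(-13) - 3) = 448 - 392*(-39 - 3) = 448 - 392*(-42) = 448 + 16464 = 16912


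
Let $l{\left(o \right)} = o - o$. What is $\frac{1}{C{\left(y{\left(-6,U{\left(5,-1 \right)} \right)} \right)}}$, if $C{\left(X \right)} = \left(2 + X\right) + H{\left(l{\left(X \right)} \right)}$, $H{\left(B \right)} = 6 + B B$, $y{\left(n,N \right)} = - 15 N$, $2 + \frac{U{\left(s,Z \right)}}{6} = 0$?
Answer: $\frac{1}{188} \approx 0.0053191$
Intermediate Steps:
$U{\left(s,Z \right)} = -12$ ($U{\left(s,Z \right)} = -12 + 6 \cdot 0 = -12 + 0 = -12$)
$l{\left(o \right)} = 0$
$H{\left(B \right)} = 6 + B^{2}$
$C{\left(X \right)} = 8 + X$ ($C{\left(X \right)} = \left(2 + X\right) + \left(6 + 0^{2}\right) = \left(2 + X\right) + \left(6 + 0\right) = \left(2 + X\right) + 6 = 8 + X$)
$\frac{1}{C{\left(y{\left(-6,U{\left(5,-1 \right)} \right)} \right)}} = \frac{1}{8 - -180} = \frac{1}{8 + 180} = \frac{1}{188}$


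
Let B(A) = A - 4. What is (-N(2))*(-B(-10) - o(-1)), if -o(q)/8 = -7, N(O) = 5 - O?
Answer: 126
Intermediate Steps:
B(A) = -4 + A
o(q) = 56 (o(q) = -8*(-7) = 56)
(-N(2))*(-B(-10) - o(-1)) = (-(5 - 1*2))*(-(-4 - 10) - 1*56) = (-(5 - 2))*(-1*(-14) - 56) = (-1*3)*(14 - 56) = -3*(-42) = 126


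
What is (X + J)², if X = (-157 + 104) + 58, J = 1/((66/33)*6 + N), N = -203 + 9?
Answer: 826281/33124 ≈ 24.945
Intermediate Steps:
N = -194
J = -1/182 (J = 1/((66/33)*6 - 194) = 1/((66*(1/33))*6 - 194) = 1/(2*6 - 194) = 1/(12 - 194) = 1/(-182) = -1/182 ≈ -0.0054945)
X = 5 (X = -53 + 58 = 5)
(X + J)² = (5 - 1/182)² = (909/182)² = 826281/33124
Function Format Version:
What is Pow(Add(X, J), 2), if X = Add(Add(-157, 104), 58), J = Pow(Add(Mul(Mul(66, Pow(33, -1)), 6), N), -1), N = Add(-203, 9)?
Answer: Rational(826281, 33124) ≈ 24.945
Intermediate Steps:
N = -194
J = Rational(-1, 182) (J = Pow(Add(Mul(Mul(66, Pow(33, -1)), 6), -194), -1) = Pow(Add(Mul(Mul(66, Rational(1, 33)), 6), -194), -1) = Pow(Add(Mul(2, 6), -194), -1) = Pow(Add(12, -194), -1) = Pow(-182, -1) = Rational(-1, 182) ≈ -0.0054945)
X = 5 (X = Add(-53, 58) = 5)
Pow(Add(X, J), 2) = Pow(Add(5, Rational(-1, 182)), 2) = Pow(Rational(909, 182), 2) = Rational(826281, 33124)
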